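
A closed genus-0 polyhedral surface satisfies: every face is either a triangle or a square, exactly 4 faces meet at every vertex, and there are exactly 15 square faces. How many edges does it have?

42

Let x be the number of triangles; then F = 15 + x.
Edge–face incidences: 2E = 4·15 + 3·x = 60 + 3x.
Every vertex has degree 4, so 4V = 2E.
Euler: V − E + F = 2 ⇒ (2E)/4 − E + (15 + x) = 2.
Multiply by 8: 2·(2E) − 4·(2E) + 8·(15 + x) = 16, i.e. 120 + 8x − 2·(60 + 3x) = 16.
Collecting terms: 2x = 16, so x = 8.
Then 2E = 60 + 3·8 = 84, so E = 42, V = 2E/4 = 21, F = 15 + 8 = 23.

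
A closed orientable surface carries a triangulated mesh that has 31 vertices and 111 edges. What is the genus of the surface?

4

Every face is a triangle and each edge borders two faces, so 3F = 2·111, giving F = 74.
χ = V − E + F = 31 − 111 + 74 = -6.
For a closed orientable surface χ = 2 − 2g, so g = (2 − (-6))/2 = 4.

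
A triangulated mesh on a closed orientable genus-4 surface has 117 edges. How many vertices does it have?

33

χ = 2 − 2·4 = -6, and every face is a triangle so 3F = 2E.
F = 2E/3 = 78. Then V = -6 + E − F = -6 + 117 − 78 = 33.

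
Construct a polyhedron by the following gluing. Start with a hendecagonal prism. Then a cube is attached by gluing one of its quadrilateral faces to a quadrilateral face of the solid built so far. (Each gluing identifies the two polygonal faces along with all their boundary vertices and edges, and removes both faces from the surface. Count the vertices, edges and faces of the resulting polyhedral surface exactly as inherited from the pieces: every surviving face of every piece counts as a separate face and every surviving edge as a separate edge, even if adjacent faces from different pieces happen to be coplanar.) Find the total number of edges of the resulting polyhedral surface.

A hendecagonal prism: V=22, E=33, F=13.
Attach a cube (V=8, E=12, F=6) along a 4-gon: merge 4 vertices and 4 edges, delete both glued faces → V=26, E=41, F=17.
Check: V − E + F = 26 − 41 + 17 = 2.

41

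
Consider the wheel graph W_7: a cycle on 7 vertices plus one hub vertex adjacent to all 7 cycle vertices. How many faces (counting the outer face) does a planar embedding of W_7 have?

W_7 has V = 7 + 1 = 8 vertices and E = 2·7 = 14 edges.
By Euler's formula F = 2 − V + E = 2 − 8 + 14 = 8.

8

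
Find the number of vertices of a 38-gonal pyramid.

A pyramid on an n-gon base has one n-gon and n triangles: V = 38 + 1 = 39, E = 2·38 = 76, F = 38 + 1 = 39.

39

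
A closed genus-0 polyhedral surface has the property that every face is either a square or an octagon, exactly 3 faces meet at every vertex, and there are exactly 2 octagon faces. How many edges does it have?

24

Let x be the number of squares; then F = 2 + x.
Edge–face incidences: 2E = 8·2 + 4·x = 16 + 4x.
Every vertex has degree 3, so 3V = 2E.
Euler: V − E + F = 2 ⇒ (2E)/3 − E + (2 + x) = 2.
Multiply by 6: 2·(2E) − 3·(2E) + 6·(2 + x) = 12, i.e. 12 + 6x − (16 + 4x) = 12.
Collecting terms: 2x − 4 = 12, so 2x = 16, so x = 8.
Then 2E = 16 + 4·8 = 48, so E = 24, V = 2E/3 = 16, F = 2 + 8 = 10.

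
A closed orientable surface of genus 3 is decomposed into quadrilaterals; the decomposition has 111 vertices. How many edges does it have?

χ = 2 − 2·3 = -4, and every face is a square so 4F = 2E.
V − E + F = -4 with E = 4F/2 gives 111 − (4/2 − 1)·F = -4, so F = 115 and E = 230.

230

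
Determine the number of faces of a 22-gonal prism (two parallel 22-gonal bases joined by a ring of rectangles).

A prism on an n-gon has two n-gon bases and n rectangular sides: V = 2·22 = 44, E = 3·22 = 66, F = 22 + 2 = 24.

24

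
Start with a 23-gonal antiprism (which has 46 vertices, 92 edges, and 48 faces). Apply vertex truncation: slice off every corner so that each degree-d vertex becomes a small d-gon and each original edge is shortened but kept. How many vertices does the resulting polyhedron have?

Truncation replaces each original edge-end by a new vertex, so V′ = 2E = 184.
Each original edge survives, and each old vertex of degree d contributes d new edges; summing degrees gives Σd = 2E, so E′ = E + 2E = 3E = 276.
Each original face survives and each original vertex becomes one new face: F′ = F + V = 94.

184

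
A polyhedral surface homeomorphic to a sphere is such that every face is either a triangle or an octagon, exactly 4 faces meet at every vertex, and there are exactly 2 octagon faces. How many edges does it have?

Let x be the number of triangles; then F = 2 + x.
Edge–face incidences: 2E = 8·2 + 3·x = 16 + 3x.
Every vertex has degree 4, so 4V = 2E.
Euler: V − E + F = 2 ⇒ (2E)/4 − E + (2 + x) = 2.
Multiply by 8: 2·(2E) − 4·(2E) + 8·(2 + x) = 16, i.e. 16 + 8x − 2·(16 + 3x) = 16.
Collecting terms: 2x − 16 = 16, so 2x = 32, so x = 16.
Then 2E = 16 + 3·16 = 64, so E = 32, V = 2E/4 = 16, F = 2 + 16 = 18.

32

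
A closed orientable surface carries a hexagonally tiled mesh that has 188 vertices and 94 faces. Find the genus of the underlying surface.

Every face is a hexagon, so 2E = 6·94 = 564, giving E = 282.
χ = V − E + F = 188 − 282 + 94 = 0.
For a closed orientable surface χ = 2 − 2g, so g = (2 − (0))/2 = 1.

1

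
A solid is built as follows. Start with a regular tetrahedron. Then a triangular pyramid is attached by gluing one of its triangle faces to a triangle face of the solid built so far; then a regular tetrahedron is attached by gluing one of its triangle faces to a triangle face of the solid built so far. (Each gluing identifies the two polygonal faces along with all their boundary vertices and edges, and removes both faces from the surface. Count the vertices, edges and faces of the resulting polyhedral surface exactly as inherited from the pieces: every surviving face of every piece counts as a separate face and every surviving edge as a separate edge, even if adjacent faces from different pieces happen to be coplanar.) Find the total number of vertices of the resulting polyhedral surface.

A regular tetrahedron: V=4, E=6, F=4.
Attach a triangular pyramid (V=4, E=6, F=4) along a 3-gon: merge 3 vertices and 3 edges, delete both glued faces → V=5, E=9, F=6.
Attach a regular tetrahedron (V=4, E=6, F=4) along a 3-gon: merge 3 vertices and 3 edges, delete both glued faces → V=6, E=12, F=8.
Check: V − E + F = 6 − 12 + 8 = 2.

6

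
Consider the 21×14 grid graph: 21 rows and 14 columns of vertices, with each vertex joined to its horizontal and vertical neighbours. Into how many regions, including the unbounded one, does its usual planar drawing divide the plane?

261

The grid has V = 21·14 = 294 vertices and E = 21·13 + 14·20 = 553 edges.
F = 2 − V + E = 2 − 294 + 553 = 261.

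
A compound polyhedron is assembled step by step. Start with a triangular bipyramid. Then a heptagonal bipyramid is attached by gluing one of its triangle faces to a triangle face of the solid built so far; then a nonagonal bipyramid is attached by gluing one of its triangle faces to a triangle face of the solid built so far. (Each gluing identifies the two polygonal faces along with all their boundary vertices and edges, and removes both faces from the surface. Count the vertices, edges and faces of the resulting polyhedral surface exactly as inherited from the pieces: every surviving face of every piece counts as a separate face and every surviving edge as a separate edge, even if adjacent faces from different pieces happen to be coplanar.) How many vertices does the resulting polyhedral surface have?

19

A triangular bipyramid: V=5, E=9, F=6.
Attach a heptagonal bipyramid (V=9, E=21, F=14) along a 3-gon: merge 3 vertices and 3 edges, delete both glued faces → V=11, E=27, F=18.
Attach a nonagonal bipyramid (V=11, E=27, F=18) along a 3-gon: merge 3 vertices and 3 edges, delete both glued faces → V=19, E=51, F=34.
Check: V − E + F = 19 − 51 + 34 = 2.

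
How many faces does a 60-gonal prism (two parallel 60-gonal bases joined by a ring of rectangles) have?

62

A prism on an n-gon has two n-gon bases and n rectangular sides: V = 2·60 = 120, E = 3·60 = 180, F = 60 + 2 = 62.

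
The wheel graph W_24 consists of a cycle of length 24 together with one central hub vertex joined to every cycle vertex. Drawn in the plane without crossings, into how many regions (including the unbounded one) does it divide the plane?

W_24 has V = 24 + 1 = 25 vertices and E = 2·24 = 48 edges.
By Euler's formula F = 2 − V + E = 2 − 25 + 48 = 25.

25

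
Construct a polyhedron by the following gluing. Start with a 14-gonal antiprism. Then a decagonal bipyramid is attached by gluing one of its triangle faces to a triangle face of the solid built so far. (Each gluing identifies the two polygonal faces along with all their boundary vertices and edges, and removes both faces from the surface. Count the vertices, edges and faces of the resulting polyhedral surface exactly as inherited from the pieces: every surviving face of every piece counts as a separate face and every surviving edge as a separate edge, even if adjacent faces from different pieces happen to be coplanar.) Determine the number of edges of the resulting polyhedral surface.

83

A 14-gonal antiprism: V=28, E=56, F=30.
Attach a decagonal bipyramid (V=12, E=30, F=20) along a 3-gon: merge 3 vertices and 3 edges, delete both glued faces → V=37, E=83, F=48.
Check: V − E + F = 37 − 83 + 48 = 2.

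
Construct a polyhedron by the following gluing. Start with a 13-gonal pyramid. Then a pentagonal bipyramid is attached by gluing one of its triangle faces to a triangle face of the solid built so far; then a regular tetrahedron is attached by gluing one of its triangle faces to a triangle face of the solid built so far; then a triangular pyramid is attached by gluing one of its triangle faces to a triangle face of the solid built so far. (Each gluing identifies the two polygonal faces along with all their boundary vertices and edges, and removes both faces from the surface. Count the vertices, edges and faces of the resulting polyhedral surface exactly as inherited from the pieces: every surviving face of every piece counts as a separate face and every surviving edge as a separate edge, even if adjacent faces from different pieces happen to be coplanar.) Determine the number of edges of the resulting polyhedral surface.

A 13-gonal pyramid: V=14, E=26, F=14.
Attach a pentagonal bipyramid (V=7, E=15, F=10) along a 3-gon: merge 3 vertices and 3 edges, delete both glued faces → V=18, E=38, F=22.
Attach a regular tetrahedron (V=4, E=6, F=4) along a 3-gon: merge 3 vertices and 3 edges, delete both glued faces → V=19, E=41, F=24.
Attach a triangular pyramid (V=4, E=6, F=4) along a 3-gon: merge 3 vertices and 3 edges, delete both glued faces → V=20, E=44, F=26.
Check: V − E + F = 20 − 44 + 26 = 2.

44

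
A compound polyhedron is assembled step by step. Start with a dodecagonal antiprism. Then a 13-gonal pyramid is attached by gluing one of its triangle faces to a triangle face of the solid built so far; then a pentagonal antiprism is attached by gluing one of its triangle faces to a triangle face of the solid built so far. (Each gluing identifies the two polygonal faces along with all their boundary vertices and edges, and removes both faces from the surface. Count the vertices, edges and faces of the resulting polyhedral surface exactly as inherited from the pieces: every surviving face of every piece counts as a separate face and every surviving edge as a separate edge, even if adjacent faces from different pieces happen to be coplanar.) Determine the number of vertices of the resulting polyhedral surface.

42

A dodecagonal antiprism: V=24, E=48, F=26.
Attach a 13-gonal pyramid (V=14, E=26, F=14) along a 3-gon: merge 3 vertices and 3 edges, delete both glued faces → V=35, E=71, F=38.
Attach a pentagonal antiprism (V=10, E=20, F=12) along a 3-gon: merge 3 vertices and 3 edges, delete both glued faces → V=42, E=88, F=48.
Check: V − E + F = 42 − 88 + 48 = 2.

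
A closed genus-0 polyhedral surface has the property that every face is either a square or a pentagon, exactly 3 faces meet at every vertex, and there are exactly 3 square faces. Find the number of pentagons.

Let x be the number of pentagons; then F = 3 + x.
Edge–face incidences: 2E = 4·3 + 5·x = 12 + 5x.
Every vertex has degree 3, so 3V = 2E.
Euler: V − E + F = 2 ⇒ (2E)/3 − E + (3 + x) = 2.
Multiply by 6: 2·(2E) − 3·(2E) + 6·(3 + x) = 12, i.e. 18 + 6x − (12 + 5x) = 12.
Collecting terms: x + 6 = 12, so x = 6.
Then 2E = 12 + 5·6 = 42, so E = 21, V = 2E/3 = 14, F = 3 + 6 = 9.

6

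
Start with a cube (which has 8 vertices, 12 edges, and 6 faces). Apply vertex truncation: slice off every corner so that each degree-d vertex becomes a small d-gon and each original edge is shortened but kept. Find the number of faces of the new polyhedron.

14

Truncation replaces each original edge-end by a new vertex, so V′ = 2E = 24.
Each original edge survives, and each old vertex of degree d contributes d new edges; summing degrees gives Σd = 2E, so E′ = E + 2E = 3E = 36.
Each original face survives and each original vertex becomes one new face: F′ = F + V = 14.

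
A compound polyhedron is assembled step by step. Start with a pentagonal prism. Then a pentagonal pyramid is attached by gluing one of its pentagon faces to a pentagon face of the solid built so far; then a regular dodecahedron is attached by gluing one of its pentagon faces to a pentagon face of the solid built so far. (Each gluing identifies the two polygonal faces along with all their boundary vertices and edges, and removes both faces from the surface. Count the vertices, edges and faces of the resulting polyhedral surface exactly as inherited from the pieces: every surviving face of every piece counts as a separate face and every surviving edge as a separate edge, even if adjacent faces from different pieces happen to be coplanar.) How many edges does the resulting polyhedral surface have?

45

A pentagonal prism: V=10, E=15, F=7.
Attach a pentagonal pyramid (V=6, E=10, F=6) along a 5-gon: merge 5 vertices and 5 edges, delete both glued faces → V=11, E=20, F=11.
Attach a regular dodecahedron (V=20, E=30, F=12) along a 5-gon: merge 5 vertices and 5 edges, delete both glued faces → V=26, E=45, F=21.
Check: V − E + F = 26 − 45 + 21 = 2.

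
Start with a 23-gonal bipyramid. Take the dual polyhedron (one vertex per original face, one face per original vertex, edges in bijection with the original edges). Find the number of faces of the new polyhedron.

The base solid has V = 25, E = 69, F = 46.
The dual swaps V and F and preserves E: V′ = F = 46, E′ = E = 69, F′ = V = 25.

25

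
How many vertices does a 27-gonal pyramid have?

28

A pyramid on an n-gon base has one n-gon and n triangles: V = 27 + 1 = 28, E = 2·27 = 54, F = 27 + 1 = 28.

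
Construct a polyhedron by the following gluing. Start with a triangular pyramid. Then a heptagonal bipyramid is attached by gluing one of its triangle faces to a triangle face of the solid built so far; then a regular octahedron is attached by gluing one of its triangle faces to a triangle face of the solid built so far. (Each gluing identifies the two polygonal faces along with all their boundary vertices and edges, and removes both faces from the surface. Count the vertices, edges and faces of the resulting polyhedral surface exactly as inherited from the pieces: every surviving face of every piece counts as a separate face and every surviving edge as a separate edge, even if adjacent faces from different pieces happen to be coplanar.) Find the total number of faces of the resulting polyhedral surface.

22

A triangular pyramid: V=4, E=6, F=4.
Attach a heptagonal bipyramid (V=9, E=21, F=14) along a 3-gon: merge 3 vertices and 3 edges, delete both glued faces → V=10, E=24, F=16.
Attach a regular octahedron (V=6, E=12, F=8) along a 3-gon: merge 3 vertices and 3 edges, delete both glued faces → V=13, E=33, F=22.
Check: V − E + F = 13 − 33 + 22 = 2.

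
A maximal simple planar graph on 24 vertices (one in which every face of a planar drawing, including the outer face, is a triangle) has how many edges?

In a plane triangulation 3F = 2E and V − E + F = 2, so E = 3V − 6 = 3·24 − 6 = 66.

66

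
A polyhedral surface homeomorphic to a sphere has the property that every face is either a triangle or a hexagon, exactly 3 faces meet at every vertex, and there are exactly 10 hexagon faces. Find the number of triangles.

4

Let x be the number of triangles; then F = 10 + x.
Edge–face incidences: 2E = 6·10 + 3·x = 60 + 3x.
Every vertex has degree 3, so 3V = 2E.
Euler: V − E + F = 2 ⇒ (2E)/3 − E + (10 + x) = 2.
Multiply by 6: 2·(2E) − 3·(2E) + 6·(10 + x) = 12, i.e. 60 + 6x − (60 + 3x) = 12.
Collecting terms: 3x = 12, so x = 4.
Then 2E = 60 + 3·4 = 72, so E = 36, V = 2E/3 = 24, F = 10 + 4 = 14.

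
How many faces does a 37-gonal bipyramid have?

A bipyramid over an n-gon has 2n triangular faces and n + 2 vertices: V = 37 + 2 = 39, E = 3·37 = 111, F = 2·37 = 74.

74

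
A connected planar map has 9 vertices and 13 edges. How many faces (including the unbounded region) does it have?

6

Euler's formula for a connected plane graph: V − E + F = 2, so F = 2 − 9 + 13 = 6.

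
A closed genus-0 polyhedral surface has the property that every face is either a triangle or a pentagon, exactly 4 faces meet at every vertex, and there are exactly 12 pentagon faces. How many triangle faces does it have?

20

Let x be the number of triangles; then F = 12 + x.
Edge–face incidences: 2E = 5·12 + 3·x = 60 + 3x.
Every vertex has degree 4, so 4V = 2E.
Euler: V − E + F = 2 ⇒ (2E)/4 − E + (12 + x) = 2.
Multiply by 8: 2·(2E) − 4·(2E) + 8·(12 + x) = 16, i.e. 96 + 8x − 2·(60 + 3x) = 16.
Collecting terms: 2x − 24 = 16, so 2x = 40, so x = 20.
Then 2E = 60 + 3·20 = 120, so E = 60, V = 2E/4 = 30, F = 12 + 20 = 32.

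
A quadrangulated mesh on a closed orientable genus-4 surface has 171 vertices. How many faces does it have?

χ = 2 − 2·4 = -6, and every face is a square so 4F = 2E.
V − E + F = -6 with E = 4F/2 gives 171 − (4/2 − 1)·F = -6, so F = 177 and E = 354.

177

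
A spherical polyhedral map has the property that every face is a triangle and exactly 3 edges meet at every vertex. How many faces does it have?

4

Each face has 3 edges and each edge borders two faces, so 2E = 3F.
Each vertex has degree 3, so 3V = 2E and hence V = 3F/3.
Euler: V − E + F = 2 ⇒ (3F/3) − (3F/2) + F = 2.
Multiply by 6: (6 − 9 + 6)F = 12, i.e. 3F = 12.
So F = 4, E = 3·4/2 = 6, V = 3·4/3 = 4.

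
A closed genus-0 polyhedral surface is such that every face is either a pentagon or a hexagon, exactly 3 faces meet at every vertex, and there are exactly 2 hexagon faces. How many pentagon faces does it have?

Let x be the number of pentagons; then F = 2 + x.
Edge–face incidences: 2E = 6·2 + 5·x = 12 + 5x.
Every vertex has degree 3, so 3V = 2E.
Euler: V − E + F = 2 ⇒ (2E)/3 − E + (2 + x) = 2.
Multiply by 6: 2·(2E) − 3·(2E) + 6·(2 + x) = 12, i.e. 12 + 6x − (12 + 5x) = 12.
Collecting terms: x = 12.
Then 2E = 12 + 5·12 = 72, so E = 36, V = 2E/3 = 24, F = 2 + 12 = 14.

12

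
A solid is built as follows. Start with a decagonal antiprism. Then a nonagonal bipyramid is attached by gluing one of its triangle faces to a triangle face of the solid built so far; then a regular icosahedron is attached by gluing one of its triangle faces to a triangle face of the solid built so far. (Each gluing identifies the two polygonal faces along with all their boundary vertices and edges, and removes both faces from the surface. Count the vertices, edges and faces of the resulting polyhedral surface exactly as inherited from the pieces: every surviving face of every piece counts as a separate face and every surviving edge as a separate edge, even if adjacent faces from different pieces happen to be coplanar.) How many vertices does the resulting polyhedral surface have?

A decagonal antiprism: V=20, E=40, F=22.
Attach a nonagonal bipyramid (V=11, E=27, F=18) along a 3-gon: merge 3 vertices and 3 edges, delete both glued faces → V=28, E=64, F=38.
Attach a regular icosahedron (V=12, E=30, F=20) along a 3-gon: merge 3 vertices and 3 edges, delete both glued faces → V=37, E=91, F=56.
Check: V − E + F = 37 − 91 + 56 = 2.

37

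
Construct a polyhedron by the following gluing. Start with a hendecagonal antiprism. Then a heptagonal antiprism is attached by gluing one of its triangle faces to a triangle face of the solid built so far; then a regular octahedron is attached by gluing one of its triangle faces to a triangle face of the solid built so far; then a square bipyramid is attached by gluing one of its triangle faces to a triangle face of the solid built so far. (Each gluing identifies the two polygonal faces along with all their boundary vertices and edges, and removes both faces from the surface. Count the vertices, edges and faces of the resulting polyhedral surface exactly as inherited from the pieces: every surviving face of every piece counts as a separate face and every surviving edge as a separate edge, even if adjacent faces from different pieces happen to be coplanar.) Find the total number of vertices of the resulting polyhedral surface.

39

A hendecagonal antiprism: V=22, E=44, F=24.
Attach a heptagonal antiprism (V=14, E=28, F=16) along a 3-gon: merge 3 vertices and 3 edges, delete both glued faces → V=33, E=69, F=38.
Attach a regular octahedron (V=6, E=12, F=8) along a 3-gon: merge 3 vertices and 3 edges, delete both glued faces → V=36, E=78, F=44.
Attach a square bipyramid (V=6, E=12, F=8) along a 3-gon: merge 3 vertices and 3 edges, delete both glued faces → V=39, E=87, F=50.
Check: V − E + F = 39 − 87 + 50 = 2.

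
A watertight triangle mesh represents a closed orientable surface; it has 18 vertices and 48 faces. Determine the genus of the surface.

4

Every face is a triangle, so 2E = 3·48 = 144, giving E = 72.
χ = V − E + F = 18 − 72 + 48 = -6.
For a closed orientable surface χ = 2 − 2g, so g = (2 − (-6))/2 = 4.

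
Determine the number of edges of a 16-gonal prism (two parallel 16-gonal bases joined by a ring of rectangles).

A prism on an n-gon has two n-gon bases and n rectangular sides: V = 2·16 = 32, E = 3·16 = 48, F = 16 + 2 = 18.

48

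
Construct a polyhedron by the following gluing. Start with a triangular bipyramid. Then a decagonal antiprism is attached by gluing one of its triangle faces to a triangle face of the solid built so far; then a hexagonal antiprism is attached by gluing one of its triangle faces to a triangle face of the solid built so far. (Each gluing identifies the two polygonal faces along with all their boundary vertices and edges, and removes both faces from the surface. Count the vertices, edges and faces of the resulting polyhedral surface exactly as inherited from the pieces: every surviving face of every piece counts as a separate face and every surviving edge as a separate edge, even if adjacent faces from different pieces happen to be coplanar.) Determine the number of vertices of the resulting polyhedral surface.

A triangular bipyramid: V=5, E=9, F=6.
Attach a decagonal antiprism (V=20, E=40, F=22) along a 3-gon: merge 3 vertices and 3 edges, delete both glued faces → V=22, E=46, F=26.
Attach a hexagonal antiprism (V=12, E=24, F=14) along a 3-gon: merge 3 vertices and 3 edges, delete both glued faces → V=31, E=67, F=38.
Check: V − E + F = 31 − 67 + 38 = 2.

31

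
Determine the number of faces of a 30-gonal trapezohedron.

The n-trapezohedron (dual of the n-antiprism) has V = 2·30 + 2 = 62, E = 4·30 = 120, F = 2·30 = 60.
Check: V − E + F = 62 − 120 + 60 = 2.

60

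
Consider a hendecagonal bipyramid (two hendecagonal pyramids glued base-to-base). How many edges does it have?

A bipyramid over an n-gon has 2n triangular faces and n + 2 vertices: V = 11 + 2 = 13, E = 3·11 = 33, F = 2·11 = 22.
Check: V − E + F = 13 − 33 + 22 = 2.

33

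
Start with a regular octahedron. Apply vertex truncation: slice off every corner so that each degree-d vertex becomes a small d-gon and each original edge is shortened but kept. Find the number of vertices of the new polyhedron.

24

The base solid has V = 6, E = 12, F = 8.
Truncation replaces each original edge-end by a new vertex, so V′ = 2E = 24.
Each original edge survives, and each old vertex of degree d contributes d new edges; summing degrees gives Σd = 2E, so E′ = E + 2E = 3E = 36.
Each original face survives and each original vertex becomes one new face: F′ = F + V = 14.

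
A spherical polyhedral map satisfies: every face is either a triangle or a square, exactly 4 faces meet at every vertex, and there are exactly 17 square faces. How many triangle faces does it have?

Let x be the number of triangles; then F = 17 + x.
Edge–face incidences: 2E = 4·17 + 3·x = 68 + 3x.
Every vertex has degree 4, so 4V = 2E.
Euler: V − E + F = 2 ⇒ (2E)/4 − E + (17 + x) = 2.
Multiply by 8: 2·(2E) − 4·(2E) + 8·(17 + x) = 16, i.e. 136 + 8x − 2·(68 + 3x) = 16.
Collecting terms: 2x = 16, so x = 8.
Then 2E = 68 + 3·8 = 92, so E = 46, V = 2E/4 = 23, F = 17 + 8 = 25.

8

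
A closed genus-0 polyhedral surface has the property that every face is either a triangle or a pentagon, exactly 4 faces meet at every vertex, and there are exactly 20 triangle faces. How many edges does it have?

60

Let x be the number of pentagons; then F = 20 + x.
Edge–face incidences: 2E = 3·20 + 5·x = 60 + 5x.
Every vertex has degree 4, so 4V = 2E.
Euler: V − E + F = 2 ⇒ (2E)/4 − E + (20 + x) = 2.
Multiply by 8: 2·(2E) − 4·(2E) + 8·(20 + x) = 16, i.e. 160 + 8x − 2·(60 + 5x) = 16.
Collecting terms: −2x + 40 = 16, so −2x = −24, so x = 12.
Then 2E = 60 + 5·12 = 120, so E = 60, V = 2E/4 = 30, F = 20 + 12 = 32.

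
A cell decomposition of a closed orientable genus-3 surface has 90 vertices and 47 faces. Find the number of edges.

For a closed orientable surface of genus 3, χ = 2 − 2·3 = -4.
E = V + F − (-4) = 90 + 47 − (-4) = 141.

141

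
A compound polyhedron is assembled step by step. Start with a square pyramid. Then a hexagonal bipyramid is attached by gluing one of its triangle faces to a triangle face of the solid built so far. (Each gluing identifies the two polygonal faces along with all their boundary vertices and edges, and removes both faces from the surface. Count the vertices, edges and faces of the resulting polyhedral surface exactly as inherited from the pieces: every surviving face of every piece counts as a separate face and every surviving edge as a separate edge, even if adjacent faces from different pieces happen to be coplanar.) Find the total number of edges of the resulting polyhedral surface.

A square pyramid: V=5, E=8, F=5.
Attach a hexagonal bipyramid (V=8, E=18, F=12) along a 3-gon: merge 3 vertices and 3 edges, delete both glued faces → V=10, E=23, F=15.
Check: V − E + F = 10 − 23 + 15 = 2.

23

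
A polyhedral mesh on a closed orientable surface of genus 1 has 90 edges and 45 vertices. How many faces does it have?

45

For a closed orientable surface of genus 1, χ = 2 − 2·1 = 0.
F = 0 − V + E = 0 − 45 + 90 = 45.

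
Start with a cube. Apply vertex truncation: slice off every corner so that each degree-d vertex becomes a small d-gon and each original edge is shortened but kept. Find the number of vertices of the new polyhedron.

24

The base solid has V = 8, E = 12, F = 6.
Truncation replaces each original edge-end by a new vertex, so V′ = 2E = 24.
Each original edge survives, and each old vertex of degree d contributes d new edges; summing degrees gives Σd = 2E, so E′ = E + 2E = 3E = 36.
Each original face survives and each original vertex becomes one new face: F′ = F + V = 14.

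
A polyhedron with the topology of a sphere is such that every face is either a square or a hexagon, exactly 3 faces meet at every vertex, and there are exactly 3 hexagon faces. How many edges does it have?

21

Let x be the number of squares; then F = 3 + x.
Edge–face incidences: 2E = 6·3 + 4·x = 18 + 4x.
Every vertex has degree 3, so 3V = 2E.
Euler: V − E + F = 2 ⇒ (2E)/3 − E + (3 + x) = 2.
Multiply by 6: 2·(2E) − 3·(2E) + 6·(3 + x) = 12, i.e. 18 + 6x − (18 + 4x) = 12.
Collecting terms: 2x = 12, so x = 6.
Then 2E = 18 + 4·6 = 42, so E = 21, V = 2E/3 = 14, F = 3 + 6 = 9.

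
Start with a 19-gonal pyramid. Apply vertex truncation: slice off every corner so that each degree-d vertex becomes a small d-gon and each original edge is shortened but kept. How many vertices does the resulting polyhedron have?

The base solid has V = 20, E = 38, F = 20.
Truncation replaces each original edge-end by a new vertex, so V′ = 2E = 76.
Each original edge survives, and each old vertex of degree d contributes d new edges; summing degrees gives Σd = 2E, so E′ = E + 2E = 3E = 114.
Each original face survives and each original vertex becomes one new face: F′ = F + V = 40.

76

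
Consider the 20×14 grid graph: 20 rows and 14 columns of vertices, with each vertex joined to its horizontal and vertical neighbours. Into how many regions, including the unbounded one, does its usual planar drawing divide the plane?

The grid has V = 20·14 = 280 vertices and E = 20·13 + 14·19 = 526 edges.
F = 2 − V + E = 2 − 280 + 526 = 248.

248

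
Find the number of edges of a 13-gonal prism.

A prism on an n-gon has two n-gon bases and n rectangular sides: V = 2·13 = 26, E = 3·13 = 39, F = 13 + 2 = 15.

39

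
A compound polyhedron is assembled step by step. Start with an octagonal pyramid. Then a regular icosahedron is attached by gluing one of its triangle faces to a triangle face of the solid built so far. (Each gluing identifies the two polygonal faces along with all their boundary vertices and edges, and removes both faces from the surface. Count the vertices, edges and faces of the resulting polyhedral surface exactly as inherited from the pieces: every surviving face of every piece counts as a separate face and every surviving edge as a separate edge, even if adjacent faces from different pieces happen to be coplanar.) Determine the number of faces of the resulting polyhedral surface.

27

An octagonal pyramid: V=9, E=16, F=9.
Attach a regular icosahedron (V=12, E=30, F=20) along a 3-gon: merge 3 vertices and 3 edges, delete both glued faces → V=18, E=43, F=27.
Check: V − E + F = 18 − 43 + 27 = 2.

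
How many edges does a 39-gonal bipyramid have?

A bipyramid over an n-gon has 2n triangular faces and n + 2 vertices: V = 39 + 2 = 41, E = 3·39 = 117, F = 2·39 = 78.
Check: V − E + F = 41 − 117 + 78 = 2.

117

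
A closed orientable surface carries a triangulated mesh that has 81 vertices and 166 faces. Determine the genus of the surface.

Every face is a triangle, so 2E = 3·166 = 498, giving E = 249.
χ = V − E + F = 81 − 249 + 166 = -2.
For a closed orientable surface χ = 2 − 2g, so g = (2 − (-2))/2 = 2.

2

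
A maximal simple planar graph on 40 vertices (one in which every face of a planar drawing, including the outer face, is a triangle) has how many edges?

In a plane triangulation 3F = 2E and V − E + F = 2, so E = 3V − 6 = 3·40 − 6 = 114.

114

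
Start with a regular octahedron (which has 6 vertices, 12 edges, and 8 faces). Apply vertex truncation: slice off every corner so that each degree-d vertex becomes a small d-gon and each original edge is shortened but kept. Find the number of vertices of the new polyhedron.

Truncation replaces each original edge-end by a new vertex, so V′ = 2E = 24.
Each original edge survives, and each old vertex of degree d contributes d new edges; summing degrees gives Σd = 2E, so E′ = E + 2E = 3E = 36.
Each original face survives and each original vertex becomes one new face: F′ = F + V = 14.

24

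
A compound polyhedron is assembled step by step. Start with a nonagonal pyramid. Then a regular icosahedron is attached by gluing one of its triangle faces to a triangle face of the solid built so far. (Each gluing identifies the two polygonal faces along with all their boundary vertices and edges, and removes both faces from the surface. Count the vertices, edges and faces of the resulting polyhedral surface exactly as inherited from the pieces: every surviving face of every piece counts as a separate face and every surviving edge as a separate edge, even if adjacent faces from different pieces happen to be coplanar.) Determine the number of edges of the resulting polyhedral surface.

A nonagonal pyramid: V=10, E=18, F=10.
Attach a regular icosahedron (V=12, E=30, F=20) along a 3-gon: merge 3 vertices and 3 edges, delete both glued faces → V=19, E=45, F=28.
Check: V − E + F = 19 − 45 + 28 = 2.

45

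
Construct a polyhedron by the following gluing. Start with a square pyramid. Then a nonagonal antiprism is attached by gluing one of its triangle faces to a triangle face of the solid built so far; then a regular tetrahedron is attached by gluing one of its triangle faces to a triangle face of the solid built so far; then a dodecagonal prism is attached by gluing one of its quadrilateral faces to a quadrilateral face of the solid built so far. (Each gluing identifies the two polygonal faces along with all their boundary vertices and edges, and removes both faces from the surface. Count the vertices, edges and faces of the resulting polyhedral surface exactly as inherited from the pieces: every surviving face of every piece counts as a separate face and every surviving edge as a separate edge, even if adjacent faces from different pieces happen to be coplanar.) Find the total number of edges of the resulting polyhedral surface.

76

A square pyramid: V=5, E=8, F=5.
Attach a nonagonal antiprism (V=18, E=36, F=20) along a 3-gon: merge 3 vertices and 3 edges, delete both glued faces → V=20, E=41, F=23.
Attach a regular tetrahedron (V=4, E=6, F=4) along a 3-gon: merge 3 vertices and 3 edges, delete both glued faces → V=21, E=44, F=25.
Attach a dodecagonal prism (V=24, E=36, F=14) along a 4-gon: merge 4 vertices and 4 edges, delete both glued faces → V=41, E=76, F=37.
Check: V − E + F = 41 − 76 + 37 = 2.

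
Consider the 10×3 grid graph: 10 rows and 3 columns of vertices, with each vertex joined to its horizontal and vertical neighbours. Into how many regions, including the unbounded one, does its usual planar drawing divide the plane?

The grid has V = 10·3 = 30 vertices and E = 10·2 + 3·9 = 47 edges.
F = 2 − V + E = 2 − 30 + 47 = 19.

19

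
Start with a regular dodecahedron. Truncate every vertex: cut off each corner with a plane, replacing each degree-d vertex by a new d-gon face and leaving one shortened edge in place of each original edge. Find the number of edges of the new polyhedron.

90

The base solid has V = 20, E = 30, F = 12.
Truncation replaces each original edge-end by a new vertex, so V′ = 2E = 60.
Each original edge survives, and each old vertex of degree d contributes d new edges; summing degrees gives Σd = 2E, so E′ = E + 2E = 3E = 90.
Each original face survives and each original vertex becomes one new face: F′ = F + V = 32.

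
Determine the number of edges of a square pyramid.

8

A pyramid on an n-gon base has one n-gon and n triangles: V = 4 + 1 = 5, E = 2·4 = 8, F = 4 + 1 = 5.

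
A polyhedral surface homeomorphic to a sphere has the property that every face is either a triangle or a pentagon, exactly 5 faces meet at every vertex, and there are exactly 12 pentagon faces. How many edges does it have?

Let x be the number of triangles; then F = 12 + x.
Edge–face incidences: 2E = 5·12 + 3·x = 60 + 3x.
Every vertex has degree 5, so 5V = 2E.
Euler: V − E + F = 2 ⇒ (2E)/5 − E + (12 + x) = 2.
Multiply by 10: 2·(2E) − 5·(2E) + 10·(12 + x) = 20, i.e. 120 + 10x − 3·(60 + 3x) = 20.
Collecting terms: x − 60 = 20, so x = 80.
Then 2E = 60 + 3·80 = 300, so E = 150, V = 2E/5 = 60, F = 12 + 80 = 92.

150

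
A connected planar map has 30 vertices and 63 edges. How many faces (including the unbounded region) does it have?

35

Euler's formula for a connected plane graph: V − E + F = 2, so F = 2 − 30 + 63 = 35.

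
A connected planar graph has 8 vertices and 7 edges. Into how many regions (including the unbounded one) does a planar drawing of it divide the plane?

1

Euler's formula for a connected plane graph: V − E + F = 2, so F = 2 − 8 + 7 = 1.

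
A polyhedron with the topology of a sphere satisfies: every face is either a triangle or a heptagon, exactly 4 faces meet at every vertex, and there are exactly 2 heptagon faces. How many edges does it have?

28

Let x be the number of triangles; then F = 2 + x.
Edge–face incidences: 2E = 7·2 + 3·x = 14 + 3x.
Every vertex has degree 4, so 4V = 2E.
Euler: V − E + F = 2 ⇒ (2E)/4 − E + (2 + x) = 2.
Multiply by 8: 2·(2E) − 4·(2E) + 8·(2 + x) = 16, i.e. 16 + 8x − 2·(14 + 3x) = 16.
Collecting terms: 2x − 12 = 16, so 2x = 28, so x = 14.
Then 2E = 14 + 3·14 = 56, so E = 28, V = 2E/4 = 14, F = 2 + 14 = 16.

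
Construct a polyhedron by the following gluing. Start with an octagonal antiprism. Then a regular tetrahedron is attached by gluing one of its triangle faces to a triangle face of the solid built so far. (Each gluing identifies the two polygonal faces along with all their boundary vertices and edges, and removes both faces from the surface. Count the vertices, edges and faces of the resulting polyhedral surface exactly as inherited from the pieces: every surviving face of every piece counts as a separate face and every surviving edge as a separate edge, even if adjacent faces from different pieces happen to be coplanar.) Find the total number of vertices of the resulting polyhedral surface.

An octagonal antiprism: V=16, E=32, F=18.
Attach a regular tetrahedron (V=4, E=6, F=4) along a 3-gon: merge 3 vertices and 3 edges, delete both glued faces → V=17, E=35, F=20.
Check: V − E + F = 17 − 35 + 20 = 2.

17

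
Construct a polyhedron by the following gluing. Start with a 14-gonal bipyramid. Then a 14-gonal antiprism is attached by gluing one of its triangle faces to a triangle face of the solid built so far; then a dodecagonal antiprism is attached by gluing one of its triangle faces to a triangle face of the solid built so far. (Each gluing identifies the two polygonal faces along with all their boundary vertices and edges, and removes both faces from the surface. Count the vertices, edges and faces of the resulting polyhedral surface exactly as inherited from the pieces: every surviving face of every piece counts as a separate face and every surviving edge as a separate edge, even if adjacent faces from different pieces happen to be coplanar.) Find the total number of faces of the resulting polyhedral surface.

80

A 14-gonal bipyramid: V=16, E=42, F=28.
Attach a 14-gonal antiprism (V=28, E=56, F=30) along a 3-gon: merge 3 vertices and 3 edges, delete both glued faces → V=41, E=95, F=56.
Attach a dodecagonal antiprism (V=24, E=48, F=26) along a 3-gon: merge 3 vertices and 3 edges, delete both glued faces → V=62, E=140, F=80.
Check: V − E + F = 62 − 140 + 80 = 2.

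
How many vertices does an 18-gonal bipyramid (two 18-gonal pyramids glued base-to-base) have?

A bipyramid over an n-gon has 2n triangular faces and n + 2 vertices: V = 18 + 2 = 20, E = 3·18 = 54, F = 2·18 = 36.

20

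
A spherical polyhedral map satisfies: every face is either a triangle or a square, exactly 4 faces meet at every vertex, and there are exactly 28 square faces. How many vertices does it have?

34

Let x be the number of triangles; then F = 28 + x.
Edge–face incidences: 2E = 4·28 + 3·x = 112 + 3x.
Every vertex has degree 4, so 4V = 2E.
Euler: V − E + F = 2 ⇒ (2E)/4 − E + (28 + x) = 2.
Multiply by 8: 2·(2E) − 4·(2E) + 8·(28 + x) = 16, i.e. 224 + 8x − 2·(112 + 3x) = 16.
Collecting terms: 2x = 16, so x = 8.
Then 2E = 112 + 3·8 = 136, so E = 68, V = 2E/4 = 34, F = 28 + 8 = 36.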